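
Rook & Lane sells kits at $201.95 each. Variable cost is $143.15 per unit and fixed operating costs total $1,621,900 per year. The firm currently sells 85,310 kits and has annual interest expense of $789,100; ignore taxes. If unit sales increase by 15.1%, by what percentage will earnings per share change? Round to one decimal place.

At 85,310 units, contribution = 85,310 × $58.80 = $5,016,228.00.
Subtracting fixed costs: EBIT = $5,016,228.00 − $1,621,900 = $3,394,328.00.
Interest = $789,100.00, so EBIT − I = $2,605,228.00.
DCL = total CM / (EBIT − I) = $5,016,228.00 / $2,605,228.00 = 1.9254.
EPS therefore changes by 1.9254 × (+15.1%) = +29.1%.

+29.1%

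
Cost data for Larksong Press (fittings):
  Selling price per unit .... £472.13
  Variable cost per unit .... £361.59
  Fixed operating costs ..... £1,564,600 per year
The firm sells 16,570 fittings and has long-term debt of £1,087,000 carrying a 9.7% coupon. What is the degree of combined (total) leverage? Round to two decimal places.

11.33

Total contribution margin = 16,570 × £110.54 = £1,831,647.80.
Operating income = contribution − fixed costs = £1,831,647.80 − £1,564,600 = £267,047.80. Interest = £105,439.00.
DOL = £1,831,647.80 ÷ £267,047.80 = 6.8589; DFL = £267,047.80 ÷ £161,608.80 = 1.6524.
Combined leverage = 6.8589 × 1.6524 = 11.3336.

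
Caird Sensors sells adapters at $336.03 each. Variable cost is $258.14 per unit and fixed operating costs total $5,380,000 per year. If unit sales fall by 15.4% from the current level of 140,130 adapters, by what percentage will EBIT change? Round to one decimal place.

Total contribution margin = 140,130 × $77.89 = $10,914,725.70.
EBIT = $10,914,725.70 − $5,380,000 = $5,534,725.70.
Degree of operating leverage = $10,914,725.70 / $5,534,725.70 = 1.9720.
So EBIT moves 1.9720 × (-15.4%) = -30.4%.

-30.4%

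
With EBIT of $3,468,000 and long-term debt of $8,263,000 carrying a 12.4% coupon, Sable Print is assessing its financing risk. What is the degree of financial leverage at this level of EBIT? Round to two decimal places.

1.42

Annual interest charges come to $1,024,612.00.
DFL = EBIT ÷ (EBIT − I) = $3,468,000 ÷ ($3,468,000 − $1,024,612.00) = $3,468,000 ÷ $2,443,388.00 = 1.4193.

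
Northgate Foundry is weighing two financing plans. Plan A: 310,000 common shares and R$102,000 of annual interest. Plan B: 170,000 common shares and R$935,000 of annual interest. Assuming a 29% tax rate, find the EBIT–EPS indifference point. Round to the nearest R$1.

At indifference, (EBIT − 102,000)(1 − t)/310,000 = (EBIT − 935,000)(1 − t)/170,000.
Cancelling (1 − t) and cross-multiplying: 170,000·(EBIT − 102,000) = 310,000·(EBIT − 935,000).
EBIT × (310,000 − 170,000) = 935,000 × 310,000 − 102,000 × 170,000 = 272,510,000,000, so EBIT = 272,510,000,000 ÷ 140,000 = 1,946,500.00.

R$1,946,500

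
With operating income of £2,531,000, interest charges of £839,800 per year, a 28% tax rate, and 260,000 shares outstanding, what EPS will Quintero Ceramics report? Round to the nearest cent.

Interest = £839,800.00, so EBT = £2,531,000 − £839,800.00 = £1,691,200.00.
After tax at 28%: net income = £1,691,200.00 × 0.72 = £1,217,664.00.
Per share: £1,217,664.00 / 260,000 shares = £4.68.

£4.68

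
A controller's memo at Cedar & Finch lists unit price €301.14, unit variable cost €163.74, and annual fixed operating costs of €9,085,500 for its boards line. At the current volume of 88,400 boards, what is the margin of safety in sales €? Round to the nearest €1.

Each unit contributes €301.14 − €163.74 = €137.40. Break-even units = €9,085,500 ÷ €137.40 = 66,124.45; break-even revenue = 66,124.45 × €301.14 = €19,912,718.12.
Current sales = 88,400 × €301.14 = €26,620,776.00.
Margin of safety = €26,620,776.00 − €19,912,718.12 = €6,708,058.

€6,708,058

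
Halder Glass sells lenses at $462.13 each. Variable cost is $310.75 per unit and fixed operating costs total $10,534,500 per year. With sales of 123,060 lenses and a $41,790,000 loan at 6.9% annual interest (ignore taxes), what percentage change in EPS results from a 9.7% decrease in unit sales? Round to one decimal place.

-34.7%

Contribution at this volume is 123,060 × $151.38 = $18,628,822.80.
Subtracting fixed costs: EBIT = $18,628,822.80 − $10,534,500 = $8,094,322.80.
Interest = $2,883,510.00, so EBIT − I = $5,210,812.80.
DCL = total CM / (EBIT − I) = $18,628,822.80 / $5,210,812.80 = 3.5750.
EPS therefore changes by 3.5750 × (-9.7%) = -34.7%.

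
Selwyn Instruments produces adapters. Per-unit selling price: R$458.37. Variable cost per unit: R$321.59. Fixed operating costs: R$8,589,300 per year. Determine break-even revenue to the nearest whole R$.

R$28,784,014

CM per unit = R$458.37 − R$321.59 = R$136.78; CM ratio = R$136.78 / R$458.37 = 0.2984.
Break-even sales = FC ÷ CM ratio = R$8,589,300 × R$458.37 / R$136.78 = R$28,784,014.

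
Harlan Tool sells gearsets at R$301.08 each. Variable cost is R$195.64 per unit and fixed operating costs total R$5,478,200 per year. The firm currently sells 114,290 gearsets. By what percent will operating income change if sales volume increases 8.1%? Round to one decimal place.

+14.9%

At 114,290 units, contribution = 114,290 × R$105.44 = R$12,050,737.60.
Subtracting fixed costs: EBIT = R$12,050,737.60 − R$5,478,200 = R$6,572,537.60.
Degree of operating leverage = R$12,050,737.60 / R$6,572,537.60 = 1.8335.
%ΔEBIT = DOL × %ΔSales = 1.8335 × +8.1% = +14.9%.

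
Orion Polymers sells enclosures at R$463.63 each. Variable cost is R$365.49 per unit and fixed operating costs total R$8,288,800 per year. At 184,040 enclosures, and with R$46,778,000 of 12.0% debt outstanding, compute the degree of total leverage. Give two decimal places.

4.34

Contribution at this volume is 184,040 × R$98.14 = R$18,061,685.60.
Subtracting fixed costs: EBIT = R$18,061,685.60 − R$8,288,800 = R$9,772,885.60. Interest = R$5,613,360.00, so EBIT − I = R$4,159,525.60.
DCL = contribution ÷ (EBIT − I) = R$18,061,685.60 ÷ R$4,159,525.60 = 4.3422.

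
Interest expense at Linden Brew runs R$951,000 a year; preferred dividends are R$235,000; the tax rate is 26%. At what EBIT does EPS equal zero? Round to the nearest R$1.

R$1,268,568

Preferred dividends are paid after tax, so their pre-tax equivalent is R$235,000 ÷ (1 − 0.26) = R$317,567.57.
EPS = 0 when EBIT covers interest plus the pre-tax preferred burden: R$951,000 + R$317,567.57 = R$1,268,567.57.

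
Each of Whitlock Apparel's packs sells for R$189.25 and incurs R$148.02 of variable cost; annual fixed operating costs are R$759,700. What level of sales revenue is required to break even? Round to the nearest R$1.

R$3,487,102

CM per unit = R$189.25 − R$148.02 = R$41.23; CM ratio = R$41.23 / R$189.25 = 0.2179.
Break-even sales = FC ÷ CM ratio = R$759,700 × R$189.25 / R$41.23 = R$3,487,102.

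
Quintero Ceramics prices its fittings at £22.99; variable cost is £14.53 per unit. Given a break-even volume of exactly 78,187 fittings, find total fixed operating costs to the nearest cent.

£661,462.02

Unit CM = price − variable cost = £22.99 − £14.53 = £8.46.
Fixed costs = break-even units × CM = 78,187 × £8.46 = £661,462.02.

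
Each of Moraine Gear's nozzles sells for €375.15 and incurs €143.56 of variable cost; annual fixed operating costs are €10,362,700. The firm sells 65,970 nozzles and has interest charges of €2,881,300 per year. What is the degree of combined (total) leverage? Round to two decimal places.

7.51

At 65,970 units, contribution = 65,970 × €231.59 = €15,277,992.30.
EBIT = €15,277,992.30 − €10,362,700 = €4,915,292.30. Interest = €2,881,300.00, so EBIT − I = €2,033,992.30.
Degree of total leverage = total CM / (EBIT − interest) = €15,277,992.30 / €2,033,992.30 = 7.5113.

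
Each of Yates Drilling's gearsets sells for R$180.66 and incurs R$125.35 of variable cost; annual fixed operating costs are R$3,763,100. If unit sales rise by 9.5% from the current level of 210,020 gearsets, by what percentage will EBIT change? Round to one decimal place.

+14.1%

Total contribution margin = 210,020 × R$55.31 = R$11,616,206.20.
Operating income = contribution − fixed costs = R$11,616,206.20 − R$3,763,100 = R$7,853,106.20.
So DOL = total CM / EBIT = R$11,616,206.20 / R$7,853,106.20 = 1.4792.
%ΔEBIT = DOL × %ΔSales = 1.4792 × +9.5% = +14.1%.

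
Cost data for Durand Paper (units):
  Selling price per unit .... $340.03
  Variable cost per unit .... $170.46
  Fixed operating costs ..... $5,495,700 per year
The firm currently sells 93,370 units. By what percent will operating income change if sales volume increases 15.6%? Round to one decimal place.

At 93,370 units, contribution = 93,370 × $169.57 = $15,832,750.90.
EBIT = $15,832,750.90 − $5,495,700 = $10,337,050.90.
Degree of operating leverage = $15,832,750.90 / $10,337,050.90 = 1.5317.
So EBIT moves 1.5317 × (+15.6%) = +23.9%.

+23.9%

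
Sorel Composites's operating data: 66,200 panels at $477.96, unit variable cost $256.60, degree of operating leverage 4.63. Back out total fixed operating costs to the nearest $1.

$11,489,014

Contribution at this volume is 66,200 × $221.36 = $14,654,032.00.
DOL = contribution / EBIT, so EBIT = $14,654,032.00 / 4.63 = $3,165,017.71.
And FC = contribution − EBIT = $14,654,032.00 − $3,165,017.71 = $11,489,014.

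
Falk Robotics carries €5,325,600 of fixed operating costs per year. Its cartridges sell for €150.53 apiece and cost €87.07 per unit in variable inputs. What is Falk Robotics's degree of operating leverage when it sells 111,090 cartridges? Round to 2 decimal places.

4.09

Contribution at this volume is 111,090 × €63.46 = €7,049,771.40.
Subtracting fixed costs: EBIT = €7,049,771.40 − €5,325,600 = €1,724,171.40.
DOL = contribution ÷ EBIT = €7,049,771.40 ÷ €1,724,171.40 = 4.0888.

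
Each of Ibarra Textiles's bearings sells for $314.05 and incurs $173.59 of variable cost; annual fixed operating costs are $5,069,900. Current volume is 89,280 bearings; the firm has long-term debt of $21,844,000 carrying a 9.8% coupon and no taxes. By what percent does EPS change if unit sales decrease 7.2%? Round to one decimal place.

-16.9%

At 89,280 units, contribution = 89,280 × $140.46 = $12,540,268.80.
EBIT = $12,540,268.80 − $5,069,900 = $7,470,368.80.
Interest = $2,140,712.00, so EBIT − I = $5,329,656.80.
Degree of combined leverage = contribution ÷ (EBIT − I) = $12,540,268.80 ÷ $5,329,656.80 = 2.3529.
EPS therefore changes by 2.3529 × (-7.2%) = -16.9%.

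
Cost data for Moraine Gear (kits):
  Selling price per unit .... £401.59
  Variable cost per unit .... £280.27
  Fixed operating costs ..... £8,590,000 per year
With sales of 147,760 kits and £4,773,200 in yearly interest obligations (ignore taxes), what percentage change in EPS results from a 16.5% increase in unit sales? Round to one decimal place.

+64.8%

Contribution at this volume is 147,760 × £121.32 = £17,926,243.20.
EBIT = £17,926,243.20 − £8,590,000 = £9,336,243.20.
Interest = £4,773,200.00, so EBIT − I = £4,563,043.20.
DCL = total CM / (EBIT − I) = £17,926,243.20 / £4,563,043.20 = 3.9286.
EPS therefore changes by 3.9286 × (+16.5%) = +64.8%.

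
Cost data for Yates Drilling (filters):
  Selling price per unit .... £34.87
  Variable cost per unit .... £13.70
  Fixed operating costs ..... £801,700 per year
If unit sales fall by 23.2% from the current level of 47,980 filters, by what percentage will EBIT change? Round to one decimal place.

-110.1%

Contribution at this volume is 47,980 × £21.17 = £1,015,736.60.
Subtracting fixed costs: EBIT = £1,015,736.60 − £801,700 = £214,036.60.
So DOL = total CM / EBIT = £1,015,736.60 / £214,036.60 = 4.7456.
So EBIT moves 4.7456 × (-23.2%) = -110.1%.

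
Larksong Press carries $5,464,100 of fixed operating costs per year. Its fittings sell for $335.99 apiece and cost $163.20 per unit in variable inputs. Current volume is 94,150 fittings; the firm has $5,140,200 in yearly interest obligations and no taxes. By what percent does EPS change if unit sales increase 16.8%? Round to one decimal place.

+48.3%

At 94,150 units, contribution = 94,150 × $172.79 = $16,268,178.50.
Operating income = contribution − fixed costs = $16,268,178.50 − $5,464,100 = $10,804,078.50.
After interest of $5,140,200.00, pre-tax earnings = $5,663,878.50.
DCL = total CM / (EBIT − I) = $16,268,178.50 / $5,663,878.50 = 2.8723.
EPS therefore changes by 2.8723 × (+16.8%) = +48.3%.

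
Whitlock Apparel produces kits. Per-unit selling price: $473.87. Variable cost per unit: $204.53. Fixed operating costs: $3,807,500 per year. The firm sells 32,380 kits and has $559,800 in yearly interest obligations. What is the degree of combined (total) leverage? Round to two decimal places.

Total contribution margin = 32,380 × $269.34 = $8,721,229.20.
Subtracting fixed costs: EBIT = $8,721,229.20 − $3,807,500 = $4,913,729.20. Interest = $559,800.00.
DOL = $8,721,229.20 ÷ $4,913,729.20 = 1.7749; DFL = $4,913,729.20 ÷ $4,353,929.20 = 1.1286.
DCL = DOL × DFL = 1.7749 × 1.1286 = 2.0032.

2.00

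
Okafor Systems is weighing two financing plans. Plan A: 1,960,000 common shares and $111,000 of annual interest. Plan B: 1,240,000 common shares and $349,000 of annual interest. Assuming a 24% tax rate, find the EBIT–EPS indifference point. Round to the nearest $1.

At indifference, (EBIT − 111,000)(1 − t)/1,960,000 = (EBIT − 349,000)(1 − t)/1,240,000.
The (1 − t) factor cancels: (EBIT − 111,000) × 1,240,000 = (EBIT − 349,000) × 1,960,000.
EBIT × (1,960,000 − 1,240,000) = 349,000 × 1,960,000 − 111,000 × 1,240,000 = 546,400,000,000, so EBIT = 546,400,000,000 ÷ 720,000 = 758,888.89.

$758,889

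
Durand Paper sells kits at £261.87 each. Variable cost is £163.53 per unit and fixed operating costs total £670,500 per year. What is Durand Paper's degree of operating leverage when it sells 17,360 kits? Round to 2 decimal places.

1.65

At 17,360 units, contribution = 17,360 × £98.34 = £1,707,182.40.
EBIT = £1,707,182.40 − £670,500 = £1,036,682.40.
DOL = contribution ÷ EBIT = £1,707,182.40 ÷ £1,036,682.40 = 1.6468.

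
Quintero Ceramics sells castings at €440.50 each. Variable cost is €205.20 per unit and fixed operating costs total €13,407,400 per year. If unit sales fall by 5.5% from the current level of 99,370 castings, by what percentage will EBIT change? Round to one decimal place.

-12.9%

Contribution at this volume is 99,370 × €235.30 = €23,381,761.00.
Operating income = contribution − fixed costs = €23,381,761.00 − €13,407,400 = €9,974,361.00.
Degree of operating leverage = €23,381,761.00 / €9,974,361.00 = 2.3442.
%ΔEBIT = DOL × %ΔSales = 2.3442 × -5.5% = -12.9%.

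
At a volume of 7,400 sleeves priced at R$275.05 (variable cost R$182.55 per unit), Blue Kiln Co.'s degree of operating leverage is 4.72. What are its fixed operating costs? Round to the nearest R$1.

R$539,479

At 7,400 units, contribution = 7,400 × R$92.50 = R$684,500.00.
DOL = contribution / EBIT, so EBIT = R$684,500.00 / 4.72 = R$145,021.19.
And FC = contribution − EBIT = R$684,500.00 − R$145,021.19 = R$539,479.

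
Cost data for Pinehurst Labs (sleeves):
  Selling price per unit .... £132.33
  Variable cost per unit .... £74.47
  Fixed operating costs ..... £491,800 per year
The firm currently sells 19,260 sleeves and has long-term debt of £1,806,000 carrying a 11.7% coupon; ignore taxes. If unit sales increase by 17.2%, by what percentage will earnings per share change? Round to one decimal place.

+46.6%

Contribution at this volume is 19,260 × £57.86 = £1,114,383.60.
Subtracting fixed costs: EBIT = £1,114,383.60 − £491,800 = £622,583.60.
Interest = £211,302.00, so EBIT − I = £411,281.60.
DCL = total CM / (EBIT − I) = £1,114,383.60 / £411,281.60 = 2.7095.
EPS therefore changes by 2.7095 × (+17.2%) = +46.6%.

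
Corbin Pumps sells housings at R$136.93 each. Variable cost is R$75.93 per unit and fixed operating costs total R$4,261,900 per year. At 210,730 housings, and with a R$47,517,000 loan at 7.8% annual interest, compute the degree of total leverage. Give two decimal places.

Contribution at this volume is 210,730 × R$61.00 = R$12,854,530.00.
Operating income = contribution − fixed costs = R$12,854,530.00 − R$4,261,900 = R$8,592,630.00. Interest = R$3,706,326.00.
DOL = R$12,854,530.00 ÷ R$8,592,630.00 = 1.4960; DFL = R$8,592,630.00 ÷ R$4,886,304.00 = 1.7585.
Combined leverage = 1.4960 × 1.7585 = 2.6307.

2.63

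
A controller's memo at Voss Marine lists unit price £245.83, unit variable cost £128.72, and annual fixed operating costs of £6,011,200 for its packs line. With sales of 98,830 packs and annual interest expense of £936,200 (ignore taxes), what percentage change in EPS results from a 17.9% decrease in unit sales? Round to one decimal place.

At 98,830 units, contribution = 98,830 × £117.11 = £11,573,981.30.
Operating income = contribution − fixed costs = £11,573,981.30 − £6,011,200 = £5,562,781.30.
Interest = £936,200.00, so EBIT − I = £4,626,581.30.
DCL = total CM / (EBIT − I) = £11,573,981.30 / £4,626,581.30 = 2.5016.
%ΔEPS = DCL × %ΔSales = 2.5016 × -17.9% = -44.8%.

-44.8%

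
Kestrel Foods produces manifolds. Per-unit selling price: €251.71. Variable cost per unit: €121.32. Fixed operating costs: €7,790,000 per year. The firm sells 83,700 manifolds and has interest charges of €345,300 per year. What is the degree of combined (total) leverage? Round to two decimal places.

3.93

Contribution at this volume is 83,700 × €130.39 = €10,913,643.00.
Operating income = contribution − fixed costs = €10,913,643.00 − €7,790,000 = €3,123,643.00. Interest = €345,300.00.
DOL = €10,913,643.00 ÷ €3,123,643.00 = 3.4939; DFL = €3,123,643.00 ÷ €2,778,343.00 = 1.1243.
DCL = DOL × DFL = 3.4939 × 1.1243 = 3.9282.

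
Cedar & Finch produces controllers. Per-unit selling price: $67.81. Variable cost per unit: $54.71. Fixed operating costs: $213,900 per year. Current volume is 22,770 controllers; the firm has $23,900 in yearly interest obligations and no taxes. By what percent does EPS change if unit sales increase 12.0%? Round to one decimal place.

Total contribution margin = 22,770 × $13.10 = $298,287.00.
EBIT = $298,287.00 − $213,900 = $84,387.00.
After interest of $23,900.00, pre-tax earnings = $60,487.00.
Degree of combined leverage = contribution ÷ (EBIT − I) = $298,287.00 ÷ $60,487.00 = 4.9314.
EPS therefore changes by 4.9314 × (+12.0%) = +59.2%.

+59.2%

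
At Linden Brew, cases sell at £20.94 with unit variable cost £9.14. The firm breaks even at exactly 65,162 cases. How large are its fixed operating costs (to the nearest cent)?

Each unit contributes £20.94 − £9.14 = £11.80.
Fixed costs = break-even units × CM = 65,162 × £11.80 = £768,911.60.

£768,911.60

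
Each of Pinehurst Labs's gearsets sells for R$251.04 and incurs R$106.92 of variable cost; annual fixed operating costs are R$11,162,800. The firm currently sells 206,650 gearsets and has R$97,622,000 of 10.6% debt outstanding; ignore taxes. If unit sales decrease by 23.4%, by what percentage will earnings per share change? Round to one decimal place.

-84.3%

At 206,650 units, contribution = 206,650 × R$144.12 = R$29,782,398.00.
Subtracting fixed costs: EBIT = R$29,782,398.00 − R$11,162,800 = R$18,619,598.00.
Interest = R$10,347,932.00, so EBIT − I = R$8,271,666.00.
Degree of combined leverage = contribution ÷ (EBIT − I) = R$29,782,398.00 ÷ R$8,271,666.00 = 3.6005.
EPS therefore changes by 3.6005 × (-23.4%) = -84.3%.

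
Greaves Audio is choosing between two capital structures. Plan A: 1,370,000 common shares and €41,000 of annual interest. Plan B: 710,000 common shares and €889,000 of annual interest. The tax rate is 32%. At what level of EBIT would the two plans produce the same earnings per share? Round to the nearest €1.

€1,801,242

At indifference, (EBIT − 41,000)(1 − t)/1,370,000 = (EBIT − 889,000)(1 − t)/710,000.
Cancelling (1 − t) and cross-multiplying: 710,000·(EBIT − 41,000) = 1,370,000·(EBIT − 889,000).
EBIT × (1,370,000 − 710,000) = 889,000 × 1,370,000 − 41,000 × 710,000 = 1,188,820,000,000, so EBIT = 1,188,820,000,000 ÷ 660,000 = 1,801,242.42.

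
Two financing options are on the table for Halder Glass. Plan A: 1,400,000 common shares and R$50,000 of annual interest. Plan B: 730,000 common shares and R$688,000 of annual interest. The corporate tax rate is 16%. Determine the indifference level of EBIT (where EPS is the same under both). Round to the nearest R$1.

R$1,383,134

Set EPS_A = EPS_B: (EBIT − R$50,000)(1 − 0.16) ÷ 1,400,000 = (EBIT − R$688,000)(1 − 0.16) ÷ 730,000.
Cancelling (1 − t) and cross-multiplying: 730,000·(EBIT − 50,000) = 1,400,000·(EBIT − 688,000).
Solving, EBIT = (688,000·1,400,000 − 50,000·730,000) / (1,400,000 − 730,000) = 926,700,000,000 / 670,000 = 1,383,134.33.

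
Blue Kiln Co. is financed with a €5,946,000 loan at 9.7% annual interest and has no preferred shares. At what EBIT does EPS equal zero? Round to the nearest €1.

€576,762

Annual interest = 9.7% × €5,946,000 = €576,762.00.
With no preferred dividends, EPS = 0 when EBIT exactly covers interest, so the financial break-even EBIT is €576,762.00.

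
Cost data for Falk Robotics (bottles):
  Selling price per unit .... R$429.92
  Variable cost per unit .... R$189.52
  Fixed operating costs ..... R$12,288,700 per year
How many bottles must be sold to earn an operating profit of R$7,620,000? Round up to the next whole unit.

Unit CM = price − variable cost = R$429.92 − R$189.52 = R$240.40.
Need Q such that Q × R$240.40 − R$12,288,700 = R$7,620,000, i.e. Q = R$19,908,700 / R$240.40 = 82,814.89 → 82,815.

82,815 bottles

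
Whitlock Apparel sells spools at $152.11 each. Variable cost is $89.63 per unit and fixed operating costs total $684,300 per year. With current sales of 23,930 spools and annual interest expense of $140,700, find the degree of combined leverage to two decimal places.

At 23,930 units, contribution = 23,930 × $62.48 = $1,495,146.40.
Operating income = contribution − fixed costs = $1,495,146.40 − $684,300 = $810,846.40. Interest = $140,700.00.
DOL = $1,495,146.40 ÷ $810,846.40 = 1.8439; DFL = $810,846.40 ÷ $670,146.40 = 1.2100.
Combined leverage = 1.8439 × 1.2100 = 2.2311.

2.23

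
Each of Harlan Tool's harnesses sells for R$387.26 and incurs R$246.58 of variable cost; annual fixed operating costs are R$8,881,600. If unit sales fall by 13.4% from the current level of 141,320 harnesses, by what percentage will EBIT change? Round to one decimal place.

Contribution at this volume is 141,320 × R$140.68 = R$19,880,897.60.
EBIT = R$19,880,897.60 − R$8,881,600 = R$10,999,297.60.
So DOL = total CM / EBIT = R$19,880,897.60 / R$10,999,297.60 = 1.8075.
Operating income changes by 1.8075 × -13.4% = -24.2%.

-24.2%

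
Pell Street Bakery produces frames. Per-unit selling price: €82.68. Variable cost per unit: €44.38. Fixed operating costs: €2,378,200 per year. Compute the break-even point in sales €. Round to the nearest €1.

€5,133,931

Contribution margin per unit = €82.68 − €44.38 = €38.30, a CM ratio of €38.30 ÷ €82.68 = 0.4632.
Break-even revenue = fixed costs × price ÷ CM = €2,378,200 × €82.68 ÷ €38.30 = €5,133,931.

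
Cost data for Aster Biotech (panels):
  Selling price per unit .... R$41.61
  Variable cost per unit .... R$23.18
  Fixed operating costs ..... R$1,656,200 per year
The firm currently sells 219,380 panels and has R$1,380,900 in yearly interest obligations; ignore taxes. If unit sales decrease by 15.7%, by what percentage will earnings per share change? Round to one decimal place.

-63.1%

Total contribution margin = 219,380 × R$18.43 = R$4,043,173.40.
Operating income = contribution − fixed costs = R$4,043,173.40 − R$1,656,200 = R$2,386,973.40.
After interest of R$1,380,900.00, pre-tax earnings = R$1,006,073.40.
Degree of combined leverage = contribution ÷ (EBIT − I) = R$4,043,173.40 ÷ R$1,006,073.40 = 4.0188.
%ΔEPS = DCL × %ΔSales = 4.0188 × -15.7% = -63.1%.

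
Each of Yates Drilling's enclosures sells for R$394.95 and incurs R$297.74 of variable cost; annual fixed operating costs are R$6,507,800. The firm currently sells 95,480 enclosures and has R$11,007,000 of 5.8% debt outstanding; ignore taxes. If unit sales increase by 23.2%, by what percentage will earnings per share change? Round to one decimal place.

+100.8%

At 95,480 units, contribution = 95,480 × R$97.21 = R$9,281,610.80.
EBIT = R$9,281,610.80 − R$6,507,800 = R$2,773,810.80.
Interest = R$638,406.00, so EBIT − I = R$2,135,404.80.
DCL = total CM / (EBIT − I) = R$9,281,610.80 / R$2,135,404.80 = 4.3465.
EPS therefore changes by 4.3465 × (+23.2%) = +100.8%.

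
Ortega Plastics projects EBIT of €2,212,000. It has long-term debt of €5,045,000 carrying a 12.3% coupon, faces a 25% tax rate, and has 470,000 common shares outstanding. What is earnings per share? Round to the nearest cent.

Pre-tax income = €2,212,000 − €620,535.00 = €1,591,465.00.
After tax at 25%: net income = €1,591,465.00 × 0.75 = €1,193,598.75.
EPS = €1,193,598.75 ÷ 470,000 = €2.54.

€2.54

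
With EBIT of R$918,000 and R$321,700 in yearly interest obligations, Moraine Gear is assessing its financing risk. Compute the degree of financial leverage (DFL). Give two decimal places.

Annual interest charges come to R$321,700.00.
Degree of financial leverage = EBIT / (EBIT − interest) = R$918,000 / R$596,300.00 = 1.5395.

1.54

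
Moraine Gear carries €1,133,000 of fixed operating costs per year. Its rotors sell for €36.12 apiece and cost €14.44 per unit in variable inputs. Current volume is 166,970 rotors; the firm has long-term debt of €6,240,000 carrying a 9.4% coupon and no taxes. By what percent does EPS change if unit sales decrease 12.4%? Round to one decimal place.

At 166,970 units, contribution = 166,970 × €21.68 = €3,619,909.60.
Operating income = contribution − fixed costs = €3,619,909.60 − €1,133,000 = €2,486,909.60.
Interest = €586,560.00, so EBIT − I = €1,900,349.60.
Degree of combined leverage = contribution ÷ (EBIT − I) = €3,619,909.60 ÷ €1,900,349.60 = 1.9049.
%ΔEPS = DCL × %ΔSales = 1.9049 × -12.4% = -23.6%.

-23.6%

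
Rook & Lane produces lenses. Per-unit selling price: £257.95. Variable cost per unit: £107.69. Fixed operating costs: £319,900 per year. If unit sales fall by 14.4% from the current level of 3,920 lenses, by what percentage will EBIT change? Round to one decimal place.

Total contribution margin = 3,920 × £150.26 = £589,019.20.
Operating income = contribution − fixed costs = £589,019.20 − £319,900 = £269,119.20.
So DOL = total CM / EBIT = £589,019.20 / £269,119.20 = 2.1887.
%ΔEBIT = DOL × %ΔSales = 2.1887 × -14.4% = -31.5%.

-31.5%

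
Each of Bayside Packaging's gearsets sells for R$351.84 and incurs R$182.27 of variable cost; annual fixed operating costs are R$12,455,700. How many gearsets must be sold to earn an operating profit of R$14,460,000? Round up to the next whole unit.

Contribution margin per unit = R$351.84 − R$182.27 = R$169.57.
Units = (FC + target) / CM = (R$12,455,700 + R$14,460,000) / R$169.57 = 158,729.14, so 158,730 gearsets.

158,730 gearsets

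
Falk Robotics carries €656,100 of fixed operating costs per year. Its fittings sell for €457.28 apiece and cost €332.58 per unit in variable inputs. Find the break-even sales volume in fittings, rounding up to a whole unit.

Each unit contributes €457.28 − €332.58 = €124.70.
Units to break even: €656,100 ÷ €124.70 = 5,261.43, rounded up to 5,262.

5,262 fittings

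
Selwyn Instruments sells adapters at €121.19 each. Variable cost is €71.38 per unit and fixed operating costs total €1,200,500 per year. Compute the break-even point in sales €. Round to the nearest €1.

€2,920,871

CM per unit = €121.19 − €71.38 = €49.81; CM ratio = €49.81 / €121.19 = 0.4110.
Break-even sales = FC ÷ CM ratio = €1,200,500 × €121.19 / €49.81 = €2,920,871.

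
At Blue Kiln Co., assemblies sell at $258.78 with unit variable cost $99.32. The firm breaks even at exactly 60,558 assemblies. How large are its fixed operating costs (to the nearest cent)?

$9,656,578.68

Each unit contributes $258.78 − $99.32 = $159.46.
Fixed costs = break-even units × CM = 60,558 × $159.46 = $9,656,578.68.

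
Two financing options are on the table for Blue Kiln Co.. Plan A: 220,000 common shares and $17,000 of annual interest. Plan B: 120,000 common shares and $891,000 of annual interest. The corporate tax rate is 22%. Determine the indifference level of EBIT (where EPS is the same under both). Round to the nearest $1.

$1,939,800

Set EPS_A = EPS_B: (EBIT − $17,000)(1 − 0.22) ÷ 220,000 = (EBIT − $891,000)(1 − 0.22) ÷ 120,000.
The (1 − t) factor cancels: (EBIT − 17,000) × 120,000 = (EBIT − 891,000) × 220,000.
EBIT × (220,000 − 120,000) = 891,000 × 220,000 − 17,000 × 120,000 = 193,980,000,000, so EBIT = 193,980,000,000 ÷ 100,000 = 1,939,800.00.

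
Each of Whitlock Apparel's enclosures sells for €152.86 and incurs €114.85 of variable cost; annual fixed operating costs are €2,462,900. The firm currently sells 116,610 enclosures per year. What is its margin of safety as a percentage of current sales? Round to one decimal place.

44.4%

Unit CM = price − variable cost = €152.86 − €114.85 = €38.01. Break-even units = €2,462,900 ÷ €38.01 = 64,796.11; break-even revenue = 64,796.11 × €152.86 = €9,904,732.81.
Actual sales revenue = 116,610 × €152.86 = €17,825,004.60.
Margin of safety = (€17,825,004.60 − €9,904,732.81) ÷ €17,825,004.60 = 44.4%.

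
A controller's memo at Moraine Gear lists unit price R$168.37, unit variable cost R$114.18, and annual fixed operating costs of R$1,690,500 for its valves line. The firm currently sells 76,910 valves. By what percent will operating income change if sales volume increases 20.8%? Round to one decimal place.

+35.0%

Contribution at this volume is 76,910 × R$54.19 = R$4,167,752.90.
Subtracting fixed costs: EBIT = R$4,167,752.90 − R$1,690,500 = R$2,477,252.90.
So DOL = total CM / EBIT = R$4,167,752.90 / R$2,477,252.90 = 1.6824.
Operating income changes by 1.6824 × +20.8% = +35.0%.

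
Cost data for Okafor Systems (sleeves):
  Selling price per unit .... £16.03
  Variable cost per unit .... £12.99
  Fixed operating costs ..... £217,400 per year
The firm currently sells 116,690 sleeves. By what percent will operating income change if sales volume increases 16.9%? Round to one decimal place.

+43.7%

At 116,690 units, contribution = 116,690 × £3.04 = £354,737.60.
Subtracting fixed costs: EBIT = £354,737.60 − £217,400 = £137,337.60.
So DOL = total CM / EBIT = £354,737.60 / £137,337.60 = 2.5830.
So EBIT moves 2.5830 × (+16.9%) = +43.7%.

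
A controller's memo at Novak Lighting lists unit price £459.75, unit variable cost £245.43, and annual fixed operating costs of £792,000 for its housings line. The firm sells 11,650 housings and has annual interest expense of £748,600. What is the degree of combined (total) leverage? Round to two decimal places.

Contribution at this volume is 11,650 × £214.32 = £2,496,828.00.
EBIT = £2,496,828.00 − £792,000 = £1,704,828.00. Interest = £748,600.00, so EBIT − I = £956,228.00.
DCL = contribution ÷ (EBIT − I) = £2,496,828.00 ÷ £956,228.00 = 2.6111.

2.61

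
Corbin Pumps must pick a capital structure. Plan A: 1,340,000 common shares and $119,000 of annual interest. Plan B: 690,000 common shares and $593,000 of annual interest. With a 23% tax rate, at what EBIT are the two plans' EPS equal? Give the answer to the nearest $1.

Set EPS_A = EPS_B: (EBIT − $119,000)(1 − 0.23) ÷ 1,340,000 = (EBIT − $593,000)(1 − 0.23) ÷ 690,000.
Cancelling (1 − t) and cross-multiplying: 690,000·(EBIT − 119,000) = 1,340,000·(EBIT − 593,000).
EBIT × (1,340,000 − 690,000) = 593,000 × 1,340,000 − 119,000 × 690,000 = 712,510,000,000, so EBIT = 712,510,000,000 ÷ 650,000 = 1,096,169.23.

$1,096,169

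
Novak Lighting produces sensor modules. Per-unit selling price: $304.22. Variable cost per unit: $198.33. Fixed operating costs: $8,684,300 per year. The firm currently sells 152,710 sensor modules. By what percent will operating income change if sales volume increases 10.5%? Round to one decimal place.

+22.7%

Total contribution margin = 152,710 × $105.89 = $16,170,461.90.
EBIT = $16,170,461.90 − $8,684,300 = $7,486,161.90.
So DOL = total CM / EBIT = $16,170,461.90 / $7,486,161.90 = 2.1600.
%ΔEBIT = DOL × %ΔSales = 2.1600 × +10.5% = +22.7%.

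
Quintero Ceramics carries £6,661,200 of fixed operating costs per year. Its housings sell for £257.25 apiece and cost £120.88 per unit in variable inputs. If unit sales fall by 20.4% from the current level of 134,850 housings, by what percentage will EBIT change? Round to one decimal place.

At 134,850 units, contribution = 134,850 × £136.37 = £18,389,494.50.
Subtracting fixed costs: EBIT = £18,389,494.50 − £6,661,200 = £11,728,294.50.
Degree of operating leverage = £18,389,494.50 / £11,728,294.50 = 1.5680.
%ΔEBIT = DOL × %ΔSales = 1.5680 × -20.4% = -32.0%.

-32.0%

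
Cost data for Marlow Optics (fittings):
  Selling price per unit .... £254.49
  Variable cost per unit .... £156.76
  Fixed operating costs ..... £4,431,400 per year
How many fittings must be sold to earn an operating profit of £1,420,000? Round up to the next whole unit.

59,874 fittings

Each unit contributes £254.49 − £156.76 = £97.73.
Required volume = (fixed costs + target profit) ÷ CM = (£4,431,400 + £1,420,000) ÷ £97.73 = 59,873.12, so 59,874 fittings.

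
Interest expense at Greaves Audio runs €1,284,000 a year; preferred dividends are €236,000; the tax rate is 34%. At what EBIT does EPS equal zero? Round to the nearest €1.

€1,641,576

Preferred dividends are paid after tax, so their pre-tax equivalent is €236,000 ÷ (1 − 0.34) = €357,575.76.
Financial break-even EBIT = interest + D_p ÷ (1 − t) = €1,284,000 + €357,575.76 = €1,641,575.76.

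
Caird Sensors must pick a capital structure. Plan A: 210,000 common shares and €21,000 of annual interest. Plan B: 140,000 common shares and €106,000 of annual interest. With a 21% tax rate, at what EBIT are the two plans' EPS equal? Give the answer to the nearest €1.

At indifference, (EBIT − 21,000)(1 − t)/210,000 = (EBIT − 106,000)(1 − t)/140,000.
Cancelling (1 − t) and cross-multiplying: 140,000·(EBIT − 21,000) = 210,000·(EBIT − 106,000).
EBIT × (210,000 − 140,000) = 106,000 × 210,000 − 21,000 × 140,000 = 19,320,000,000, so EBIT = 19,320,000,000 ÷ 70,000 = 276,000.00.

€276,000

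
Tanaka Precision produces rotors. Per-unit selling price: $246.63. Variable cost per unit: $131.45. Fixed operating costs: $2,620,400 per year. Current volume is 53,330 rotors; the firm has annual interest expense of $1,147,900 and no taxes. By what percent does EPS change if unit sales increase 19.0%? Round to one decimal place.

Contribution at this volume is 53,330 × $115.18 = $6,142,549.40.
Subtracting fixed costs: EBIT = $6,142,549.40 − $2,620,400 = $3,522,149.40.
After interest of $1,147,900.00, pre-tax earnings = $2,374,249.40.
DCL = total CM / (EBIT − I) = $6,142,549.40 / $2,374,249.40 = 2.5872.
EPS therefore changes by 2.5872 × (+19.0%) = +49.2%.

+49.2%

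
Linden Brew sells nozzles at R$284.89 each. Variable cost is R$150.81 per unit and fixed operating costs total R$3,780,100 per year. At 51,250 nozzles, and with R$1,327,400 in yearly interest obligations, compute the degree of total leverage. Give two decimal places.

3.90

At 51,250 units, contribution = 51,250 × R$134.08 = R$6,871,600.00.
Subtracting fixed costs: EBIT = R$6,871,600.00 − R$3,780,100 = R$3,091,500.00. Interest = R$1,327,400.00.
DOL = R$6,871,600.00 ÷ R$3,091,500.00 = 2.2227; DFL = R$3,091,500.00 ÷ R$1,764,100.00 = 1.7525.
Combined leverage = 2.2227 × 1.7525 = 3.8953.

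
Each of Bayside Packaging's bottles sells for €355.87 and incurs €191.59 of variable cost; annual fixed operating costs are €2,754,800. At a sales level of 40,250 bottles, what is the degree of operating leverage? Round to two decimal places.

Total contribution margin = 40,250 × €164.28 = €6,612,270.00.
Subtracting fixed costs: EBIT = €6,612,270.00 − €2,754,800 = €3,857,470.00.
Degree of operating leverage = €6,612,270.00 / €3,857,470.00 = 1.7141.

1.71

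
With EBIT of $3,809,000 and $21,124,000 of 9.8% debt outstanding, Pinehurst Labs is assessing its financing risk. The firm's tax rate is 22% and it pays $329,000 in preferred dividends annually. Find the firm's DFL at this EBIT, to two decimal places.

2.89

Interest = $2,070,152.00.
Preferred dividends grossed up pre-tax: $329,000 / (1 − 0.22) = $421,794.87.
DFL = EBIT ÷ [EBIT − I − D_p/(1−t)] = $3,809,000 ÷ [$3,809,000 − $2,070,152.00 − $421,794.87] = $3,809,000 ÷ $1,317,053.13 = 2.8921.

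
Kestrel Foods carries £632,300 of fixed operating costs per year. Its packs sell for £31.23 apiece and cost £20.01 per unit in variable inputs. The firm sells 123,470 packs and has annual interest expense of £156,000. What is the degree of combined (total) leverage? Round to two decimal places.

2.32

Contribution at this volume is 123,470 × £11.22 = £1,385,333.40.
Subtracting fixed costs: EBIT = £1,385,333.40 − £632,300 = £753,033.40. Interest = £156,000.00, so EBIT − I = £597,033.40.
Degree of total leverage = total CM / (EBIT − interest) = £1,385,333.40 / £597,033.40 = 2.3204.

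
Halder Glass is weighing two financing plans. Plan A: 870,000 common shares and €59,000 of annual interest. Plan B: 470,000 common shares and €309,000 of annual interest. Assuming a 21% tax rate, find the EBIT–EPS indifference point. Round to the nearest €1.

€602,750

Set EPS_A = EPS_B: (EBIT − €59,000)(1 − 0.21) ÷ 870,000 = (EBIT − €309,000)(1 − 0.21) ÷ 470,000.
Cancelling (1 − t) and cross-multiplying: 470,000·(EBIT − 59,000) = 870,000·(EBIT − 309,000).
EBIT × (870,000 − 470,000) = 309,000 × 870,000 − 59,000 × 470,000 = 241,100,000,000, so EBIT = 241,100,000,000 ÷ 400,000 = 602,750.00.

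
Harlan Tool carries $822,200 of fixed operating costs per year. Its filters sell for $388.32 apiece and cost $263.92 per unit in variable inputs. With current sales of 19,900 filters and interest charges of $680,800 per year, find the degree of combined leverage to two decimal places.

Contribution at this volume is 19,900 × $124.40 = $2,475,560.00.
EBIT = $2,475,560.00 − $822,200 = $1,653,360.00. Interest = $680,800.00.
DOL = $2,475,560.00 ÷ $1,653,360.00 = 1.4973; DFL = $1,653,360.00 ÷ $972,560.00 = 1.7000.
Combined leverage = 1.4973 × 1.7000 = 2.5454.

2.55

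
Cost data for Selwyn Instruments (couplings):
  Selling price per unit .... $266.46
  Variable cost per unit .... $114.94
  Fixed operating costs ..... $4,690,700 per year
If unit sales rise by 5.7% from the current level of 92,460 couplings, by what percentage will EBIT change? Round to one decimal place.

Total contribution margin = 92,460 × $151.52 = $14,009,539.20.
EBIT = $14,009,539.20 − $4,690,700 = $9,318,839.20.
So DOL = total CM / EBIT = $14,009,539.20 / $9,318,839.20 = 1.5034.
Operating income changes by 1.5034 × +5.7% = +8.6%.

+8.6%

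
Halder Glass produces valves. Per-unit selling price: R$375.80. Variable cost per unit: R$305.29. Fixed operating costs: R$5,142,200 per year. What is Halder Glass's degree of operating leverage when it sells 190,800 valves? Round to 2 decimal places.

At 190,800 units, contribution = 190,800 × R$70.51 = R$13,453,308.00.
Operating income = contribution − fixed costs = R$13,453,308.00 − R$5,142,200 = R$8,311,108.00.
DOL = contribution ÷ EBIT = R$13,453,308.00 ÷ R$8,311,108.00 = 1.6187.

1.62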